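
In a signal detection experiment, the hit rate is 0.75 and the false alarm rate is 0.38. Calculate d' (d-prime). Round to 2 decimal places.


d' = z(HR) - z(FAR)
z(0.75) = 0.6745
z(0.38) = -0.3055
d' = 0.6745 - -0.3055
= 0.98


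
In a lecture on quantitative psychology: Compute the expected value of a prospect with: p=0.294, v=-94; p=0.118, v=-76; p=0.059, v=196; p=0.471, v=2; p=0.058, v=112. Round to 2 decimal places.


EU = sum(p_i * v_i)
0.294 * -94 = -27.636
0.118 * -76 = -8.968
0.059 * 196 = 11.564
0.471 * 2 = 0.942
0.058 * 112 = 6.496
EU = -27.636 + -8.968 + 11.564 + 0.942 + 6.496
= -17.60


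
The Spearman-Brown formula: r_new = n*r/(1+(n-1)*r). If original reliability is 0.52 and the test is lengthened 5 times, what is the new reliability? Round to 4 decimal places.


r_new = n*r / (1 + (n-1)*r)
Numerator = 5 * 0.52 = 2.6
Denominator = 1 + 4 * 0.52 = 3.08
r_new = 2.6 / 3.08
= 0.8442


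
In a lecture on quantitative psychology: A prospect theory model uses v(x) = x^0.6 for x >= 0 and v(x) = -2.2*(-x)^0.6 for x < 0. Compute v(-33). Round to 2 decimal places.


Since x = -33 < 0, use v(x) = -lambda*(-x)^alpha
(-x) = 33
33^0.6 = 8.1491
v(-33) = -2.2 * 8.1491
= -17.93


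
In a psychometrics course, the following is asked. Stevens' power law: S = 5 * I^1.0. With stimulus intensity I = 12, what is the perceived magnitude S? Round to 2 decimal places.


S = 5 * 12^1.0
12^1.0 = 12.0
S = 5 * 12.0
= 60.00


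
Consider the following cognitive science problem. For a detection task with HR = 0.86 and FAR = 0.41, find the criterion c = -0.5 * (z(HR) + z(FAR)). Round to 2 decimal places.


c = -0.5 * (z(HR) + z(FAR))
z(0.86) = 1.0803
z(0.41) = -0.2275
c = -0.5 * (1.0803 + -0.2275)
= -0.5 * 0.8528
= -0.43


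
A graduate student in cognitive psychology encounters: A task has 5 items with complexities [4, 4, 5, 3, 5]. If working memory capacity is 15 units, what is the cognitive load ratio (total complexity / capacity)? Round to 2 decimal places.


Total complexity = 4 + 4 + 5 + 3 + 5 = 21
Load = total / capacity = 21 / 15
= 1.40


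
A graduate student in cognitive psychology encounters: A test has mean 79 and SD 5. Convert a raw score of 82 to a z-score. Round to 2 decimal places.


z = (X - mu) / sigma
= (82 - 79) / 5
= 3 / 5
= 0.60


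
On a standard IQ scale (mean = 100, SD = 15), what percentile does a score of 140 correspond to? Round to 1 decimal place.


z = (IQ - mean) / SD
z = (140 - 100) / 15 = 2.6667
Percentile = Phi(2.6667) * 100
Phi(2.6667) = 0.99617
= 99.6


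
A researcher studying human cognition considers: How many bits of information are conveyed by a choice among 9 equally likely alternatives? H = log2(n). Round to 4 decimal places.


H = log2(n)
H = log2(9)
= 3.1699


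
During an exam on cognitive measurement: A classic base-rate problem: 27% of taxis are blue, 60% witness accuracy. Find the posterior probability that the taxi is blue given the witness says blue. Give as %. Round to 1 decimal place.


P(blue | says blue) = P(says blue | blue)*P(blue) / [P(says blue | blue)*P(blue) + P(says blue | not blue)*P(not blue)]
Numerator = 0.6 * 0.27 = 0.162
False identification = 0.4 * 0.73 = 0.292
P = 0.162 / (0.162 + 0.292)
= 0.162 / 0.454
As percentage = 35.7


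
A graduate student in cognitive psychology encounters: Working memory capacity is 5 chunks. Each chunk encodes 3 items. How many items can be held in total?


Total items = chunks * items_per_chunk
= 5 * 3
= 15


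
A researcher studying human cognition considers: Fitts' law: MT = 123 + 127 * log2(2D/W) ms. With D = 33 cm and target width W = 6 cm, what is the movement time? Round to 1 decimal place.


MT = 123 + 127 * log2(2*33/6)
2D/W = 11.0
log2(11.0) = 3.4594
MT = 123 + 127 * 3.4594
= 562.3 ms


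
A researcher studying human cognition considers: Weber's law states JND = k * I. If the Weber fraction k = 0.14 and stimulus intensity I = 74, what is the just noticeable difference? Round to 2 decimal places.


JND = k * I
JND = 0.14 * 74
= 10.36


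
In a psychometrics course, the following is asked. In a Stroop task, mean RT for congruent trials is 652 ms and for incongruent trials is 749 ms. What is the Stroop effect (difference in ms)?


Stroop effect = RT(incongruent) - RT(congruent)
= 749 - 652
= 97 ms


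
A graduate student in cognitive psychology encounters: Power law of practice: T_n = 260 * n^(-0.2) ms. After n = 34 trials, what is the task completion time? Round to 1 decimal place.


T_n = 260 * 34^(-0.2)
34^(-0.2) = 0.493974
T_n = 260 * 0.493974
= 128.4 ms


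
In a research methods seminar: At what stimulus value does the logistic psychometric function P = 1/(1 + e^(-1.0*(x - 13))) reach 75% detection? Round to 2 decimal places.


At P = 0.75: 0.75 = 1/(1 + e^(-k*(x-x0)))
Solving: e^(-k*(x-x0)) = 1/3
x = x0 + ln(3)/k
ln(3) = 1.0986
x = 13 + 1.0986/1.0
= 13 + 1.0986
= 14.10


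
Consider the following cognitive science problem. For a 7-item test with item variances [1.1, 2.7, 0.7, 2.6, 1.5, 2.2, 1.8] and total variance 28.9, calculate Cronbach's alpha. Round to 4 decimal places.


alpha = (k/(k-1)) * (1 - sum(s_i^2)/s_total^2)
sum(item variances) = 12.6
k/(k-1) = 7/6 = 1.166667
1 - 12.6/28.9 = 1 - 0.435986 = 0.564014
alpha = 1.166667 * 0.564014
= 0.6580


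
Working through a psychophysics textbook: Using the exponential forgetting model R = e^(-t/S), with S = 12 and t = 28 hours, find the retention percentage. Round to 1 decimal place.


R = e^(-t/S)
-t/S = -28/12 = -2.333333
R = e^(-2.333333) = 0.096972
Percentage = 0.096972 * 100
= 9.7


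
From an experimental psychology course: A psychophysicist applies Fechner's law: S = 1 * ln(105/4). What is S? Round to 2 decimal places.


S = 1 * ln(105/4)
I/I0 = 26.25
ln(26.25) = 3.2677
S = 1 * 3.2677
= 3.27


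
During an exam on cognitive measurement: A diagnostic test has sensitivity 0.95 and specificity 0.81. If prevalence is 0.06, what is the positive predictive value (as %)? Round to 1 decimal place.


PPV = (sens * prev) / (sens * prev + (1-spec) * (1-prev))
Numerator = 0.95 * 0.06 = 0.057
P(positive and no disease) = (1 - spec) * (1 - prev) = (1 - 0.81) * (1 - 0.06) = 0.1786
Denominator = 0.057 + 0.1786 = 0.2356
PPV = 0.057 / 0.2356 = 0.241935
As percentage = 24.2


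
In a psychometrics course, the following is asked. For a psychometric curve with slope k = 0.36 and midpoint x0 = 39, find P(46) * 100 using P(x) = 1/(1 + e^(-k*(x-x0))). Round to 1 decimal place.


P(x) = 1/(1 + e^(-0.36*(46 - 39)))
Exponent = -0.36 * 7 = -2.52
e^(-2.52) = 0.08046
P = 1/(1 + 0.08046) = 0.925532
Percentage = 92.6


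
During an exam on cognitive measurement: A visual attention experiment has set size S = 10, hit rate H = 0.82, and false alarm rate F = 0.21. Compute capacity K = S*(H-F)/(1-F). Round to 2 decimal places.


K = S * (H - F) / (1 - F)
H - F = 0.61
1 - F = 0.79
K = 10 * 0.61 / 0.79
= 7.72


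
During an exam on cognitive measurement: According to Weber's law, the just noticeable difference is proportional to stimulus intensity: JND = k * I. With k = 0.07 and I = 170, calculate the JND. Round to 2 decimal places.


JND = k * I
JND = 0.07 * 170
= 11.90


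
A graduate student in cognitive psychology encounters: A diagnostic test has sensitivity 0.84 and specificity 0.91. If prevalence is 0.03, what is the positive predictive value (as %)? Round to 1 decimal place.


PPV = (sens * prev) / (sens * prev + (1-spec) * (1-prev))
Numerator = 0.84 * 0.03 = 0.0252
P(positive and no disease) = (1 - spec) * (1 - prev) = (1 - 0.91) * (1 - 0.03) = 0.0873
Denominator = 0.0252 + 0.0873 = 0.1125
PPV = 0.0252 / 0.1125 = 0.224
As percentage = 22.4


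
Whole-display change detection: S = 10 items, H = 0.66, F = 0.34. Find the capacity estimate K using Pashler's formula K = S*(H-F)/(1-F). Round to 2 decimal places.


K = S * (H - F) / (1 - F)
H - F = 0.32
1 - F = 0.66
K = 10 * 0.32 / 0.66
= 4.85


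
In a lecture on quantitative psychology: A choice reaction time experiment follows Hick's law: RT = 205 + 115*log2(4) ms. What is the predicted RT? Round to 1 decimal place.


RT = 205 + 115 * log2(4)
log2(4) = 2.0
RT = 205 + 115 * 2.0
= 205 + 230.0
= 435.0 ms


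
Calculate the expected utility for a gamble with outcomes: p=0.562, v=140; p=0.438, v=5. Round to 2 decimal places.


EU = sum(p_i * v_i)
0.562 * 140 = 78.68
0.438 * 5 = 2.19
EU = 78.68 + 2.19
= 80.87


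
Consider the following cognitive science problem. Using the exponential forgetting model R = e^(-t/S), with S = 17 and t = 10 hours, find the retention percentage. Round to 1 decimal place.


R = e^(-t/S)
-t/S = -10/17 = -0.588235
R = e^(-0.588235) = 0.555307
Percentage = 0.555307 * 100
= 55.5


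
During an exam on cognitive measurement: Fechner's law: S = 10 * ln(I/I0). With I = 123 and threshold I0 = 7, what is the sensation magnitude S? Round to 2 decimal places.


S = 10 * ln(123/7)
I/I0 = 17.571429
ln(17.571429) = 2.8663
S = 10 * 2.8663
= 28.66


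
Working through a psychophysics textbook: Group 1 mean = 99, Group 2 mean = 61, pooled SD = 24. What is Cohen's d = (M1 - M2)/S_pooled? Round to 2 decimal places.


Cohen's d = (M1 - M2) / S_pooled
= (99 - 61) / 24
= 38 / 24
= 1.58


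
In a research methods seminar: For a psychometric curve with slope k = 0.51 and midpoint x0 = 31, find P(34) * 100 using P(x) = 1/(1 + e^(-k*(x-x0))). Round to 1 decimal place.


P(x) = 1/(1 + e^(-0.51*(34 - 31)))
Exponent = -0.51 * 3 = -1.53
e^(-1.53) = 0.216536
P = 1/(1 + 0.216536) = 0.822006
Percentage = 82.2


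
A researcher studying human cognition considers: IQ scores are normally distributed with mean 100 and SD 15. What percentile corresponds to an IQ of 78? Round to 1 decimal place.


z = (IQ - mean) / SD
z = (78 - 100) / 15 = -1.4667
Percentile = Phi(-1.4667) * 100
Phi(-1.4667) = 0.071229
= 7.1


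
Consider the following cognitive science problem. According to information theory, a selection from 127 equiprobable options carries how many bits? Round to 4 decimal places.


H = log2(n)
H = log2(127)
= 6.9887


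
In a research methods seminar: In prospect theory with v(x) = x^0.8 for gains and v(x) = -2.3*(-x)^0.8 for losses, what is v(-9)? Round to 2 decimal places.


Since x = -9 < 0, use v(x) = -lambda*(-x)^alpha
(-x) = 9
9^0.8 = 5.7995
v(-9) = -2.3 * 5.7995
= -13.34


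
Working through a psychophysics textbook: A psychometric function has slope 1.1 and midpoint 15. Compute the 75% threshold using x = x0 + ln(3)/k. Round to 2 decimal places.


At P = 0.75: 0.75 = 1/(1 + e^(-k*(x-x0)))
Solving: e^(-k*(x-x0)) = 1/3
x = x0 + ln(3)/k
ln(3) = 1.0986
x = 15 + 1.0986/1.1
= 15 + 0.9987
= 16.00


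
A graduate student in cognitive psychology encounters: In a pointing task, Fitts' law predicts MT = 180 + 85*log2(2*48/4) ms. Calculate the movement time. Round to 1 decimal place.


MT = 180 + 85 * log2(2*48/4)
2D/W = 24.0
log2(24.0) = 4.585
MT = 180 + 85 * 4.585
= 569.7 ms


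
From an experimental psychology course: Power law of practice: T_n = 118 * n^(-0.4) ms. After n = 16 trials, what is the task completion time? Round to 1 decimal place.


T_n = 118 * 16^(-0.4)
16^(-0.4) = 0.329877
T_n = 118 * 0.329877
= 38.9 ms


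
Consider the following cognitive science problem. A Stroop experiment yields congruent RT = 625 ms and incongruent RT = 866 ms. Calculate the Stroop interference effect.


Stroop effect = RT(incongruent) - RT(congruent)
= 866 - 625
= 241 ms


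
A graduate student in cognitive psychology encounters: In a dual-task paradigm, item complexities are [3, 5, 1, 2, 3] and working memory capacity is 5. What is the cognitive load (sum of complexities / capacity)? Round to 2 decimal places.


Total complexity = 3 + 5 + 1 + 2 + 3 = 14
Load = total / capacity = 14 / 5
= 2.80


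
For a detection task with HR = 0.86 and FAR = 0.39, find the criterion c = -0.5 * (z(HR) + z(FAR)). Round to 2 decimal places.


c = -0.5 * (z(HR) + z(FAR))
z(0.86) = 1.0803
z(0.39) = -0.2793
c = -0.5 * (1.0803 + -0.2793)
= -0.5 * 0.801
= -0.40


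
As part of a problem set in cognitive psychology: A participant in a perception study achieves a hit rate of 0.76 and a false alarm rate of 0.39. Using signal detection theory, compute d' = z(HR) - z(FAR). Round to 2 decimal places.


d' = z(HR) - z(FAR)
z(0.76) = 0.7063
z(0.39) = -0.2793
d' = 0.7063 - -0.2793
= 0.99


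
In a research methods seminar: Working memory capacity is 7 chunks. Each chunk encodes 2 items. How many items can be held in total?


Total items = chunks * items_per_chunk
= 7 * 2
= 14


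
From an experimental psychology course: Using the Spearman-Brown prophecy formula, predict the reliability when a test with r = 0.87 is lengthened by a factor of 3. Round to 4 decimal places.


r_new = n*r / (1 + (n-1)*r)
Numerator = 3 * 0.87 = 2.61
Denominator = 1 + 2 * 0.87 = 2.74
r_new = 2.61 / 2.74
= 0.9526


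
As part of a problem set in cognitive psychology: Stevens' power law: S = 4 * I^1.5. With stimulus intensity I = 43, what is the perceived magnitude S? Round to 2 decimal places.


S = 4 * 43^1.5
43^1.5 = 281.9699
S = 4 * 281.9699
= 1127.88


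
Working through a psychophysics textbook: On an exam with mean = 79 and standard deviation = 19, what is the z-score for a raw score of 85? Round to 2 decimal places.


z = (X - mu) / sigma
= (85 - 79) / 19
= 6 / 19
= 0.32


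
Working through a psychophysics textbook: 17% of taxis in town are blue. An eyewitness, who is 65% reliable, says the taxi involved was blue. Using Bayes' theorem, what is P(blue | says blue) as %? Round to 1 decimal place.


P(blue | says blue) = P(says blue | blue)*P(blue) / [P(says blue | blue)*P(blue) + P(says blue | not blue)*P(not blue)]
Numerator = 0.65 * 0.17 = 0.1105
False identification = 0.35 * 0.83 = 0.2905
P = 0.1105 / (0.1105 + 0.2905)
= 0.1105 / 0.401
As percentage = 27.6


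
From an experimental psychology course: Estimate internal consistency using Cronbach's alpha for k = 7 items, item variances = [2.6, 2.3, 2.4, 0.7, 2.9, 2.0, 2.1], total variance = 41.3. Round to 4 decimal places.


alpha = (k/(k-1)) * (1 - sum(s_i^2)/s_total^2)
sum(item variances) = 15.0
k/(k-1) = 7/6 = 1.166667
1 - 15.0/41.3 = 1 - 0.363196 = 0.636804
alpha = 1.166667 * 0.636804
= 0.7429


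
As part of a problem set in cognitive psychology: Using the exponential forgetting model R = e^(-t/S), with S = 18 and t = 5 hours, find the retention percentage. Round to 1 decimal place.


R = e^(-t/S)
-t/S = -5/18 = -0.277778
R = e^(-0.277778) = 0.757465
Percentage = 0.757465 * 100
= 75.7


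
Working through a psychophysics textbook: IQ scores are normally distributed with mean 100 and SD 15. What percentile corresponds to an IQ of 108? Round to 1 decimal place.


z = (IQ - mean) / SD
z = (108 - 100) / 15 = 0.5333
Percentile = Phi(0.5333) * 100
Phi(0.5333) = 0.703087
= 70.3


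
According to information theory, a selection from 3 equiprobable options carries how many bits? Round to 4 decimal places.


H = log2(n)
H = log2(3)
= 1.5850


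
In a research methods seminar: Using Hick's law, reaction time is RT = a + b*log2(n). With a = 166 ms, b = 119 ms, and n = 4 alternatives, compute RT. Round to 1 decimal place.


RT = 166 + 119 * log2(4)
log2(4) = 2.0
RT = 166 + 119 * 2.0
= 166 + 238.0
= 404.0 ms


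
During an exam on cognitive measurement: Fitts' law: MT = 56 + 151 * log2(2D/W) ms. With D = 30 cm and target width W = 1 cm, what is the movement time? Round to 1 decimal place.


MT = 56 + 151 * log2(2*30/1)
2D/W = 60.0
log2(60.0) = 5.9069
MT = 56 + 151 * 5.9069
= 947.9 ms


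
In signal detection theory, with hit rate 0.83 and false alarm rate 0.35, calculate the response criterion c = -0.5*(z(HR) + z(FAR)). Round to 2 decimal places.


c = -0.5 * (z(HR) + z(FAR))
z(0.83) = 0.9542
z(0.35) = -0.3853
c = -0.5 * (0.9542 + -0.3853)
= -0.5 * 0.5689
= -0.28


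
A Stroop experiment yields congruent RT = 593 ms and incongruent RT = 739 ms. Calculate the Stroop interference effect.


Stroop effect = RT(incongruent) - RT(congruent)
= 739 - 593
= 146 ms


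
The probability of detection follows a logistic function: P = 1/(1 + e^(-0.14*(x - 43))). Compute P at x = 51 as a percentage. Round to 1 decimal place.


P(x) = 1/(1 + e^(-0.14*(51 - 43)))
Exponent = -0.14 * 8 = -1.12
e^(-1.12) = 0.32628
P = 1/(1 + 0.32628) = 0.753989
Percentage = 75.4


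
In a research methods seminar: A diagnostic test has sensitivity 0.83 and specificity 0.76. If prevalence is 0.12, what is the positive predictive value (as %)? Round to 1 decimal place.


PPV = (sens * prev) / (sens * prev + (1-spec) * (1-prev))
Numerator = 0.83 * 0.12 = 0.0996
P(positive and no disease) = (1 - spec) * (1 - prev) = (1 - 0.76) * (1 - 0.12) = 0.2112
Denominator = 0.0996 + 0.2112 = 0.3108
PPV = 0.0996 / 0.3108 = 0.320463
As percentage = 32.0


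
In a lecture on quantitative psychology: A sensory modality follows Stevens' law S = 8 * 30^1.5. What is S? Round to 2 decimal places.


S = 8 * 30^1.5
30^1.5 = 164.3168
S = 8 * 164.3168
= 1314.53


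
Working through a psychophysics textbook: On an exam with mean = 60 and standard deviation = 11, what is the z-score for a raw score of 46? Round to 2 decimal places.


z = (X - mu) / sigma
= (46 - 60) / 11
= -14 / 11
= -1.27


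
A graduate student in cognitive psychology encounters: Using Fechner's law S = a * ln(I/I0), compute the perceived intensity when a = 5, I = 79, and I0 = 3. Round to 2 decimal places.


S = 5 * ln(79/3)
I/I0 = 26.333333
ln(26.333333) = 3.2708
S = 5 * 3.2708
= 16.35


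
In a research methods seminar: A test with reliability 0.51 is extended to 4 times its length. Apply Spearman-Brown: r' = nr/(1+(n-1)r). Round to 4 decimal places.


r_new = n*r / (1 + (n-1)*r)
Numerator = 4 * 0.51 = 2.04
Denominator = 1 + 3 * 0.51 = 2.53
r_new = 2.04 / 2.53
= 0.8063


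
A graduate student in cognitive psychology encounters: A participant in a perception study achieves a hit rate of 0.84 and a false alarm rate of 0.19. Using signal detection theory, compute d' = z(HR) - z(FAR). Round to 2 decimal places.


d' = z(HR) - z(FAR)
z(0.84) = 0.9945
z(0.19) = -0.8779
d' = 0.9945 - -0.8779
= 1.87


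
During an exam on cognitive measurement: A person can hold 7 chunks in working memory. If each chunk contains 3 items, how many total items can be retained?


Total items = chunks * items_per_chunk
= 7 * 3
= 21


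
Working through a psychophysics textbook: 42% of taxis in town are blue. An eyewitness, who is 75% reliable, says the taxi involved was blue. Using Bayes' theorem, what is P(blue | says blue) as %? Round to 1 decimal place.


P(blue | says blue) = P(says blue | blue)*P(blue) / [P(says blue | blue)*P(blue) + P(says blue | not blue)*P(not blue)]
Numerator = 0.75 * 0.42 = 0.315
False identification = 0.25 * 0.58 = 0.145
P = 0.315 / (0.315 + 0.145)
= 0.315 / 0.46
As percentage = 68.5


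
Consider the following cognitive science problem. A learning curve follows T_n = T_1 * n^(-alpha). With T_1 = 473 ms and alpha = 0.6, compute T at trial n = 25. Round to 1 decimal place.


T_n = 473 * 25^(-0.6)
25^(-0.6) = 0.144956
T_n = 473 * 0.144956
= 68.6 ms


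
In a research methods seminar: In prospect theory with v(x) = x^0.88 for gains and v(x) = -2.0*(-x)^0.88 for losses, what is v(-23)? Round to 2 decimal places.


Since x = -23 < 0, use v(x) = -lambda*(-x)^alpha
(-x) = 23
23^0.88 = 15.7878
v(-23) = -2.0 * 15.7878
= -31.58


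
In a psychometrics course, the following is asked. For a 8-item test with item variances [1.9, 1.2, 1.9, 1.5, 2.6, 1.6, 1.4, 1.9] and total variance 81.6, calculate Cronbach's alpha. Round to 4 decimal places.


alpha = (k/(k-1)) * (1 - sum(s_i^2)/s_total^2)
sum(item variances) = 14.0
k/(k-1) = 8/7 = 1.142857
1 - 14.0/81.6 = 1 - 0.171569 = 0.828431
alpha = 1.142857 * 0.828431
= 0.9468


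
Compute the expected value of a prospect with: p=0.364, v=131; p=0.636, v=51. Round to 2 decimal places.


EU = sum(p_i * v_i)
0.364 * 131 = 47.684
0.636 * 51 = 32.436
EU = 47.684 + 32.436
= 80.12


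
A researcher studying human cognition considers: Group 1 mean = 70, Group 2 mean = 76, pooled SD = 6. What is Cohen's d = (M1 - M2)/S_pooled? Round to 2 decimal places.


Cohen's d = (M1 - M2) / S_pooled
= (70 - 76) / 6
= -6 / 6
= -1.00


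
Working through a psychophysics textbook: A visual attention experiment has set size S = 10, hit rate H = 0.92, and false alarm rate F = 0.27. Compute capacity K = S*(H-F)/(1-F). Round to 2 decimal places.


K = S * (H - F) / (1 - F)
H - F = 0.65
1 - F = 0.73
K = 10 * 0.65 / 0.73
= 8.90


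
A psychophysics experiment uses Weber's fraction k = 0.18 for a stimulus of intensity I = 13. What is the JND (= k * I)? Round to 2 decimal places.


JND = k * I
JND = 0.18 * 13
= 2.34


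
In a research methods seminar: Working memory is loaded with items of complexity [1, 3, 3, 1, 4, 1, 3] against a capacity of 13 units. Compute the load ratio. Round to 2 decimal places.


Total complexity = 1 + 3 + 3 + 1 + 4 + 1 + 3 = 16
Load = total / capacity = 16 / 13
= 1.23


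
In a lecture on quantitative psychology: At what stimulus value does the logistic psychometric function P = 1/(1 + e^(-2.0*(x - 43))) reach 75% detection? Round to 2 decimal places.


At P = 0.75: 0.75 = 1/(1 + e^(-k*(x-x0)))
Solving: e^(-k*(x-x0)) = 1/3
x = x0 + ln(3)/k
ln(3) = 1.0986
x = 43 + 1.0986/2.0
= 43 + 0.5493
= 43.55


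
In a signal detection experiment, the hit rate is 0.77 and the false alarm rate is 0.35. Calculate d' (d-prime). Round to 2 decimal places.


d' = z(HR) - z(FAR)
z(0.77) = 0.7388
z(0.35) = -0.3853
d' = 0.7388 - -0.3853
= 1.12


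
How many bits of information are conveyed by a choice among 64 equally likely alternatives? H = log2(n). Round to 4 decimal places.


H = log2(n)
H = log2(64)
= 6.0000


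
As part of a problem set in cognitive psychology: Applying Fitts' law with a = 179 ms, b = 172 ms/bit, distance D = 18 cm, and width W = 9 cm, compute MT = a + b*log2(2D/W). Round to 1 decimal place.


MT = 179 + 172 * log2(2*18/9)
2D/W = 4.0
log2(4.0) = 2.0
MT = 179 + 172 * 2.0
= 523.0 ms


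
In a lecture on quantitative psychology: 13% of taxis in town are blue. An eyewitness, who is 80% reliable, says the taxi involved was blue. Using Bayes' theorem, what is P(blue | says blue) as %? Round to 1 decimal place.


P(blue | says blue) = P(says blue | blue)*P(blue) / [P(says blue | blue)*P(blue) + P(says blue | not blue)*P(not blue)]
Numerator = 0.8 * 0.13 = 0.104
False identification = 0.2 * 0.87 = 0.174
P = 0.104 / (0.104 + 0.174)
= 0.104 / 0.278
As percentage = 37.4


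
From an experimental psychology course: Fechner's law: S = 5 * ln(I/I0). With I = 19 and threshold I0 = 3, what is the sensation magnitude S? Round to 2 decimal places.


S = 5 * ln(19/3)
I/I0 = 6.333333
ln(6.333333) = 1.8458
S = 5 * 1.8458
= 9.23


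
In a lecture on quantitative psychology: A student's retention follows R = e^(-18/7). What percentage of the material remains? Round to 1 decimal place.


R = e^(-t/S)
-t/S = -18/7 = -2.571429
R = e^(-2.571429) = 0.076426
Percentage = 0.076426 * 100
= 7.6


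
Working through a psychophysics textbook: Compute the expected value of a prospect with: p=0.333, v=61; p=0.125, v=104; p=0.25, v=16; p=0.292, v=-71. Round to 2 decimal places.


EU = sum(p_i * v_i)
0.333 * 61 = 20.313
0.125 * 104 = 13.0
0.25 * 16 = 4.0
0.292 * -71 = -20.732
EU = 20.313 + 13.0 + 4.0 + -20.732
= 16.58


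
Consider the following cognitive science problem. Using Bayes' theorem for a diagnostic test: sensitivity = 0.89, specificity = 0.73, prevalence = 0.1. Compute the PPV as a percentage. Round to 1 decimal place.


PPV = (sens * prev) / (sens * prev + (1-spec) * (1-prev))
Numerator = 0.89 * 0.1 = 0.089
P(positive and no disease) = (1 - spec) * (1 - prev) = (1 - 0.73) * (1 - 0.1) = 0.243
Denominator = 0.089 + 0.243 = 0.332
PPV = 0.089 / 0.332 = 0.268072
As percentage = 26.8


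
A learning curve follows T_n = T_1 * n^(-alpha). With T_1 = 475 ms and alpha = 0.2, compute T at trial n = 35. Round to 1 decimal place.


T_n = 475 * 35^(-0.2)
35^(-0.2) = 0.491119
T_n = 475 * 0.491119
= 233.3 ms


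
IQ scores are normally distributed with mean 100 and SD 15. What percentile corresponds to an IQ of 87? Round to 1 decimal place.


z = (IQ - mean) / SD
z = (87 - 100) / 15 = -0.8667
Percentile = Phi(-0.8667) * 100
Phi(-0.8667) = 0.193053
= 19.3


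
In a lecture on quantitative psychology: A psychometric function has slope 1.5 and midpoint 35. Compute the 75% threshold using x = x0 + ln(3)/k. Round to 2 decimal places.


At P = 0.75: 0.75 = 1/(1 + e^(-k*(x-x0)))
Solving: e^(-k*(x-x0)) = 1/3
x = x0 + ln(3)/k
ln(3) = 1.0986
x = 35 + 1.0986/1.5
= 35 + 0.7324
= 35.73


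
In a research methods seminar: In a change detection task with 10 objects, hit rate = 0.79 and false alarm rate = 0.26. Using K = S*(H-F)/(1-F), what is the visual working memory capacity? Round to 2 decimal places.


K = S * (H - F) / (1 - F)
H - F = 0.53
1 - F = 0.74
K = 10 * 0.53 / 0.74
= 7.16


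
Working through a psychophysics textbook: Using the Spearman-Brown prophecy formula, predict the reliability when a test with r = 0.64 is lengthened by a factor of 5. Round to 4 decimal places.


r_new = n*r / (1 + (n-1)*r)
Numerator = 5 * 0.64 = 3.2
Denominator = 1 + 4 * 0.64 = 3.56
r_new = 3.2 / 3.56
= 0.8989


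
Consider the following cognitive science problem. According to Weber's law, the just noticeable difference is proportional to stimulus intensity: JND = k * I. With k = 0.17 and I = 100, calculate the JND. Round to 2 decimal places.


JND = k * I
JND = 0.17 * 100
= 17.00


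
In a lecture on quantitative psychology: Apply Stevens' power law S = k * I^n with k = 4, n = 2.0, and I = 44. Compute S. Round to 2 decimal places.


S = 4 * 44^2.0
44^2.0 = 1936.0
S = 4 * 1936.0
= 7744.00


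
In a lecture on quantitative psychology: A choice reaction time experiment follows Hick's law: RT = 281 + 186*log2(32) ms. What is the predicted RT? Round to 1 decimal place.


RT = 281 + 186 * log2(32)
log2(32) = 5.0
RT = 281 + 186 * 5.0
= 281 + 930.0
= 1211.0 ms


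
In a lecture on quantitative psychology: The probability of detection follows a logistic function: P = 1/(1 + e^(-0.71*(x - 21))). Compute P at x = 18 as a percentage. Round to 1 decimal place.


P(x) = 1/(1 + e^(-0.71*(18 - 21)))
Exponent = -0.71 * -3 = 2.13
e^(2.13) = 8.414867
P = 1/(1 + 8.414867) = 0.106215
Percentage = 10.6


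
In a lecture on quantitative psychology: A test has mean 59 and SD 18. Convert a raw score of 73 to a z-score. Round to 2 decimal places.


z = (X - mu) / sigma
= (73 - 59) / 18
= 14 / 18
= 0.78


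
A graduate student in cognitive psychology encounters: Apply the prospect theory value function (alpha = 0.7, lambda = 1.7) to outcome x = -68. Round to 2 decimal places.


Since x = -68 < 0, use v(x) = -lambda*(-x)^alpha
(-x) = 68
68^0.7 = 19.1759
v(-68) = -1.7 * 19.1759
= -32.60


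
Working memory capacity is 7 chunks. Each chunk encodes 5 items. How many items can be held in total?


Total items = chunks * items_per_chunk
= 7 * 5
= 35


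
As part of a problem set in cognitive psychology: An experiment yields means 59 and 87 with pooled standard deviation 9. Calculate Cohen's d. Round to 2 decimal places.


Cohen's d = (M1 - M2) / S_pooled
= (59 - 87) / 9
= -28 / 9
= -3.11


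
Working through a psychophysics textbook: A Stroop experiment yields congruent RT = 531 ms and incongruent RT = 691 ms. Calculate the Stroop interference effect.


Stroop effect = RT(incongruent) - RT(congruent)
= 691 - 531
= 160 ms


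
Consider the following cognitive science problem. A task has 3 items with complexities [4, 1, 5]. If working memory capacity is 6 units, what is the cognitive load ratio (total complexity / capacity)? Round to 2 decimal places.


Total complexity = 4 + 1 + 5 = 10
Load = total / capacity = 10 / 6
= 1.67


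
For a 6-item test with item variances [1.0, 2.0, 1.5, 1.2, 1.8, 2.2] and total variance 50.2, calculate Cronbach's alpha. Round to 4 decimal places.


alpha = (k/(k-1)) * (1 - sum(s_i^2)/s_total^2)
sum(item variances) = 9.7
k/(k-1) = 6/5 = 1.2
1 - 9.7/50.2 = 1 - 0.193227 = 0.806773
alpha = 1.2 * 0.806773
= 0.9681


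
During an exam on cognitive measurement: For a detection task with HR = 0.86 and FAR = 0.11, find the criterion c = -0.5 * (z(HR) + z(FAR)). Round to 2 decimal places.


c = -0.5 * (z(HR) + z(FAR))
z(0.86) = 1.0803
z(0.11) = -1.2265
c = -0.5 * (1.0803 + -1.2265)
= -0.5 * -0.1462
= 0.07


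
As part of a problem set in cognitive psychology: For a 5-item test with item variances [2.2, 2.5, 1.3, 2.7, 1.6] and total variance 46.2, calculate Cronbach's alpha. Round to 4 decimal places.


alpha = (k/(k-1)) * (1 - sum(s_i^2)/s_total^2)
sum(item variances) = 10.3
k/(k-1) = 5/4 = 1.25
1 - 10.3/46.2 = 1 - 0.222944 = 0.777056
alpha = 1.25 * 0.777056
= 0.9713


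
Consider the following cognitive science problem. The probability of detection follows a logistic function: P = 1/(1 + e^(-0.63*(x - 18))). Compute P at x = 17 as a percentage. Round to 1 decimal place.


P(x) = 1/(1 + e^(-0.63*(17 - 18)))
Exponent = -0.63 * -1 = 0.63
e^(0.63) = 1.877611
P = 1/(1 + 1.877611) = 0.34751
Percentage = 34.8


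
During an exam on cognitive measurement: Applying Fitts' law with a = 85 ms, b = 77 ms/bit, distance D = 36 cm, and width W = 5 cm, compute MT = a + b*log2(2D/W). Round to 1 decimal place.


MT = 85 + 77 * log2(2*36/5)
2D/W = 14.4
log2(14.4) = 3.848
MT = 85 + 77 * 3.848
= 381.3 ms


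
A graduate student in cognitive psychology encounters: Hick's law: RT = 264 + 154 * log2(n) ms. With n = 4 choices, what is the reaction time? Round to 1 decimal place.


RT = 264 + 154 * log2(4)
log2(4) = 2.0
RT = 264 + 154 * 2.0
= 264 + 308.0
= 572.0 ms


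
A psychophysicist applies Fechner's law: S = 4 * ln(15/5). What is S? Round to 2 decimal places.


S = 4 * ln(15/5)
I/I0 = 3.0
ln(3.0) = 1.0986
S = 4 * 1.0986
= 4.39


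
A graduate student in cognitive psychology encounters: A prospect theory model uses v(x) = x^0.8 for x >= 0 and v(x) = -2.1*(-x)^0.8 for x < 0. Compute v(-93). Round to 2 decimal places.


Since x = -93 < 0, use v(x) = -lambda*(-x)^alpha
(-x) = 93
93^0.8 = 37.5653
v(-93) = -2.1 * 37.5653
= -78.89


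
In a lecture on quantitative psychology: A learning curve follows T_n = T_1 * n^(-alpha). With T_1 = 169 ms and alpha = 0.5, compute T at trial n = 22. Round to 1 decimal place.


T_n = 169 * 22^(-0.5)
22^(-0.5) = 0.213201
T_n = 169 * 0.213201
= 36.0 ms


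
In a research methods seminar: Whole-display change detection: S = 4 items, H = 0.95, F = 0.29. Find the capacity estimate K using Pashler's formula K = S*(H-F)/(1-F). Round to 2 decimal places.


K = S * (H - F) / (1 - F)
H - F = 0.66
1 - F = 0.71
K = 4 * 0.66 / 0.71
= 3.72


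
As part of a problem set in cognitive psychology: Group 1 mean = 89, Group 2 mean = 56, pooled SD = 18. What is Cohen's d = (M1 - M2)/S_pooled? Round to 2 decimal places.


Cohen's d = (M1 - M2) / S_pooled
= (89 - 56) / 18
= 33 / 18
= 1.83


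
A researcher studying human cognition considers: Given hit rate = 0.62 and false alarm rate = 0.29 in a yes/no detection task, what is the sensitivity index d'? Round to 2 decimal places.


d' = z(HR) - z(FAR)
z(0.62) = 0.3055
z(0.29) = -0.5534
d' = 0.3055 - -0.5534
= 0.86


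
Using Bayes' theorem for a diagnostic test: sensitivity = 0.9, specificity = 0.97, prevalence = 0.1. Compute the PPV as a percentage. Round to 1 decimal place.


PPV = (sens * prev) / (sens * prev + (1-spec) * (1-prev))
Numerator = 0.9 * 0.1 = 0.09
P(positive and no disease) = (1 - spec) * (1 - prev) = (1 - 0.97) * (1 - 0.1) = 0.027
Denominator = 0.09 + 0.027 = 0.117
PPV = 0.09 / 0.117 = 0.769231
As percentage = 76.9


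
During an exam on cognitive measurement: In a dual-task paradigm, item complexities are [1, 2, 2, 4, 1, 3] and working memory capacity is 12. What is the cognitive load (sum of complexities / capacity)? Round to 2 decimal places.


Total complexity = 1 + 2 + 2 + 4 + 1 + 3 = 13
Load = total / capacity = 13 / 12
= 1.08


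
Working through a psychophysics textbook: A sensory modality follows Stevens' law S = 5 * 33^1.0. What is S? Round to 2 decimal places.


S = 5 * 33^1.0
33^1.0 = 33.0
S = 5 * 33.0
= 165.00


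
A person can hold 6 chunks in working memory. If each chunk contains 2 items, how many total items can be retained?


Total items = chunks * items_per_chunk
= 6 * 2
= 12


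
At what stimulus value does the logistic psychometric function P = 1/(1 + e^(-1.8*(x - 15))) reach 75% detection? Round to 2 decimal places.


At P = 0.75: 0.75 = 1/(1 + e^(-k*(x-x0)))
Solving: e^(-k*(x-x0)) = 1/3
x = x0 + ln(3)/k
ln(3) = 1.0986
x = 15 + 1.0986/1.8
= 15 + 0.6103
= 15.61


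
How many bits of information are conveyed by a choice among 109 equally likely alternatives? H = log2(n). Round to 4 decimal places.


H = log2(n)
H = log2(109)
= 6.7682


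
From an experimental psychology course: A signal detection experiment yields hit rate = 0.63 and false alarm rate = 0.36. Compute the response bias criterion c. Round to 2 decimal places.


c = -0.5 * (z(HR) + z(FAR))
z(0.63) = 0.3319
z(0.36) = -0.3585
c = -0.5 * (0.3319 + -0.3585)
= -0.5 * -0.0266
= 0.01


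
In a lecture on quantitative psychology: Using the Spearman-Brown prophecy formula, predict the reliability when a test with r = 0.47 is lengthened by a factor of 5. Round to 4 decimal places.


r_new = n*r / (1 + (n-1)*r)
Numerator = 5 * 0.47 = 2.35
Denominator = 1 + 4 * 0.47 = 2.88
r_new = 2.35 / 2.88
= 0.8160


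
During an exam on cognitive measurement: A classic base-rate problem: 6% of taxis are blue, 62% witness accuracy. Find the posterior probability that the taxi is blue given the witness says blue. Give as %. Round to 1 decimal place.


P(blue | says blue) = P(says blue | blue)*P(blue) / [P(says blue | blue)*P(blue) + P(says blue | not blue)*P(not blue)]
Numerator = 0.62 * 0.06 = 0.0372
False identification = 0.38 * 0.94 = 0.3572
P = 0.0372 / (0.0372 + 0.3572)
= 0.0372 / 0.3944
As percentage = 9.4


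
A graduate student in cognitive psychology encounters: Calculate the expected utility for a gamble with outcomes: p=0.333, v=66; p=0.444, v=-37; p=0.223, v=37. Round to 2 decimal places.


EU = sum(p_i * v_i)
0.333 * 66 = 21.978
0.444 * -37 = -16.428
0.223 * 37 = 8.251
EU = 21.978 + -16.428 + 8.251
= 13.80


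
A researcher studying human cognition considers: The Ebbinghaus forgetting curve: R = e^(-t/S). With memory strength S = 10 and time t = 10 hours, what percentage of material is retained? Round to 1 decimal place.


R = e^(-t/S)
-t/S = -10/10 = -1.0
R = e^(-1.0) = 0.367879
Percentage = 0.367879 * 100
= 36.8


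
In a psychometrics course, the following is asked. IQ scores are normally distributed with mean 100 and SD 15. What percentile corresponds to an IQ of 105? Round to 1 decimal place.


z = (IQ - mean) / SD
z = (105 - 100) / 15 = 0.3333
Percentile = Phi(0.3333) * 100
Phi(0.3333) = 0.630546
= 63.1


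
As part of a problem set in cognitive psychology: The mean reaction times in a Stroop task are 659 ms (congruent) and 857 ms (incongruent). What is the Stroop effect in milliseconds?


Stroop effect = RT(incongruent) - RT(congruent)
= 857 - 659
= 198 ms


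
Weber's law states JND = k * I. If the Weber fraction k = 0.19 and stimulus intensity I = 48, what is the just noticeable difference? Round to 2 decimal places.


JND = k * I
JND = 0.19 * 48
= 9.12


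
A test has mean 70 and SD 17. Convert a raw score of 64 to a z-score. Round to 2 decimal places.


z = (X - mu) / sigma
= (64 - 70) / 17
= -6 / 17
= -0.35


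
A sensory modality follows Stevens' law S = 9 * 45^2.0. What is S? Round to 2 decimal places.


S = 9 * 45^2.0
45^2.0 = 2025.0
S = 9 * 2025.0
= 18225.00


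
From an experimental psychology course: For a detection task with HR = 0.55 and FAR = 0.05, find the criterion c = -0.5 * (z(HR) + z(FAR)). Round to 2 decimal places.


c = -0.5 * (z(HR) + z(FAR))
z(0.55) = 0.1257
z(0.05) = -1.6449
c = -0.5 * (0.1257 + -1.6449)
= -0.5 * -1.5192
= 0.76


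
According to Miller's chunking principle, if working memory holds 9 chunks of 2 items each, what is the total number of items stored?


Total items = chunks * items_per_chunk
= 9 * 2
= 18


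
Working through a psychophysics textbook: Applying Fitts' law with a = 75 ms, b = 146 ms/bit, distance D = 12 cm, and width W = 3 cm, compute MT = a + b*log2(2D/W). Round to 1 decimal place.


MT = 75 + 146 * log2(2*12/3)
2D/W = 8.0
log2(8.0) = 3.0
MT = 75 + 146 * 3.0
= 513.0 ms


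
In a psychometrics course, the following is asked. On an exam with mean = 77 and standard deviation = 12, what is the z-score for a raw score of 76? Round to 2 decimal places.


z = (X - mu) / sigma
= (76 - 77) / 12
= -1 / 12
= -0.08


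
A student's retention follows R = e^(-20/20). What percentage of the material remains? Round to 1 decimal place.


R = e^(-t/S)
-t/S = -20/20 = -1.0
R = e^(-1.0) = 0.367879
Percentage = 0.367879 * 100
= 36.8


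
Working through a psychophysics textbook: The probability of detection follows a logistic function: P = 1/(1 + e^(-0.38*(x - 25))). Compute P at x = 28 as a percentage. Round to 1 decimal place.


P(x) = 1/(1 + e^(-0.38*(28 - 25)))
Exponent = -0.38 * 3 = -1.14
e^(-1.14) = 0.319819
P = 1/(1 + 0.319819) = 0.75768
Percentage = 75.8


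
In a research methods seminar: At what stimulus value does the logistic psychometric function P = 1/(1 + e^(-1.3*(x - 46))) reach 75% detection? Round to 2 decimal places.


At P = 0.75: 0.75 = 1/(1 + e^(-k*(x-x0)))
Solving: e^(-k*(x-x0)) = 1/3
x = x0 + ln(3)/k
ln(3) = 1.0986
x = 46 + 1.0986/1.3
= 46 + 0.8451
= 46.85


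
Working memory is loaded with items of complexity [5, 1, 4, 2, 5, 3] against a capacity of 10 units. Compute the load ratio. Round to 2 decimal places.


Total complexity = 5 + 1 + 4 + 2 + 5 + 3 = 20
Load = total / capacity = 20 / 10
= 2.00


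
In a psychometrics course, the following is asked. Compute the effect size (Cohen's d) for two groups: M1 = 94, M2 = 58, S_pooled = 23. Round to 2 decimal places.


Cohen's d = (M1 - M2) / S_pooled
= (94 - 58) / 23
= 36 / 23
= 1.57


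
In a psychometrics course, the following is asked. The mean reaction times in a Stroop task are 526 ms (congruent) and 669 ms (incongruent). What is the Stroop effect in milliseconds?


Stroop effect = RT(incongruent) - RT(congruent)
= 669 - 526
= 143 ms


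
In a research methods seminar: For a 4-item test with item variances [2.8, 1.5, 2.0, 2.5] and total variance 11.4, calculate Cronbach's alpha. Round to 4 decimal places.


alpha = (k/(k-1)) * (1 - sum(s_i^2)/s_total^2)
sum(item variances) = 8.8
k/(k-1) = 4/3 = 1.333333
1 - 8.8/11.4 = 1 - 0.77193 = 0.22807
alpha = 1.333333 * 0.22807
= 0.3041


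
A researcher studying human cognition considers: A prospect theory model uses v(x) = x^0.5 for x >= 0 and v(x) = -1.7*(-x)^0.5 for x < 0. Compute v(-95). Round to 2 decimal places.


Since x = -95 < 0, use v(x) = -lambda*(-x)^alpha
(-x) = 95
95^0.5 = 9.7468
v(-95) = -1.7 * 9.7468
= -16.57


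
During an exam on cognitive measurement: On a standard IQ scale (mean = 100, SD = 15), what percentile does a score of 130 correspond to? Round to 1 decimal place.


z = (IQ - mean) / SD
z = (130 - 100) / 15 = 2.0
Percentile = Phi(2.0) * 100
Phi(2.0) = 0.97725
= 97.7


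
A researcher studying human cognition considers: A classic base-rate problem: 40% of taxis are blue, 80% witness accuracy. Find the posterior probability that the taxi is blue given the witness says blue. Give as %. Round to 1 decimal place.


P(blue | says blue) = P(says blue | blue)*P(blue) / [P(says blue | blue)*P(blue) + P(says blue | not blue)*P(not blue)]
Numerator = 0.8 * 0.4 = 0.32
False identification = 0.2 * 0.6 = 0.12
P = 0.32 / (0.32 + 0.12)
= 0.32 / 0.44
As percentage = 72.7
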